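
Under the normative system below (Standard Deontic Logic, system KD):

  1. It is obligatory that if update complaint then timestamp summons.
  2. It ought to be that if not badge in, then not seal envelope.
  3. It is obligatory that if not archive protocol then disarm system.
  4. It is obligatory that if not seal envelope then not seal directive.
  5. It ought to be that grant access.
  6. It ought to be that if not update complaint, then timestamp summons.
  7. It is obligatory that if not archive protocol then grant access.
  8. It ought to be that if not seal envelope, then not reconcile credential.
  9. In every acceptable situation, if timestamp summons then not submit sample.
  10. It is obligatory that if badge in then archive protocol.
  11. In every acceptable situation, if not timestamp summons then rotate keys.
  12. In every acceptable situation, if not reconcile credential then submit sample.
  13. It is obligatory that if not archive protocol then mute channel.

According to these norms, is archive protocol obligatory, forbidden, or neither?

Obligatory

By case analysis on ¬update_complaint: premise 6 gives O(¬update_complaint → timestamp_summons) and premise 1 gives O(update_complaint → timestamp_summons), so O(timestamp_summons) either way.
From O(timestamp_summons) and premise 9, O(timestamp_summons → ¬submit_sample), we obtain O(¬submit_sample).
Premise 12, O(¬reconcile_credential → submit_sample), contraposes to O(¬submit_sample → reconcile_credential); with O(¬submit_sample) we get O(reconcile_credential).
Premise 8 is O(¬seal_envelope → ¬reconcile_credential); contrapositively O(reconcile_credential → seal_envelope). Since O(reconcile_credential) holds, K gives O(seal_envelope).
The contrapositive of premise 2 (O(¬badge_in → ¬seal_envelope)) is O(seal_envelope → badge_in), and O(seal_envelope) is already established, so O(badge_in).
From O(badge_in) and premise 10, O(badge_in → archive_protocol), we obtain O(archive_protocol).
Premises 3, 4, 5, 7, 11, 13 do not contribute to this derivation.
Hence archive_protocol is obligatory.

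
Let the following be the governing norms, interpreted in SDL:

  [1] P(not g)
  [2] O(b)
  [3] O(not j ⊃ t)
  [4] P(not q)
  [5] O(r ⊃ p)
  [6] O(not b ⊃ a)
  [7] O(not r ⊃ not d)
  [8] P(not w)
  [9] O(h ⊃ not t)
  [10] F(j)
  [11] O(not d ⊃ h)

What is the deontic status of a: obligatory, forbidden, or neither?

Premise 6 is O(not b ⊃ a), but O(not b) is not derivable from the premises, so it does not yield O(a).
No premise or chain of K-axiom applications forces O(a), and none forces O(not a). So a is neither obligatory nor forbidden under these norms.

Neither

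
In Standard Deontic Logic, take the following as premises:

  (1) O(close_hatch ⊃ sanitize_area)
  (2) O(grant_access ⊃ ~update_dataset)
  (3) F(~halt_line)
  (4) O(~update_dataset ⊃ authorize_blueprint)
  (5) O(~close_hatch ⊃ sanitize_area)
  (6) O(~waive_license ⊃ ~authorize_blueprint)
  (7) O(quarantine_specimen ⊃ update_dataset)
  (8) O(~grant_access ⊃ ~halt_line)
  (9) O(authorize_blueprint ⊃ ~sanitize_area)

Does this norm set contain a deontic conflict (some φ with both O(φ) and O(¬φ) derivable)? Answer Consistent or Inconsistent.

Premises 5 and 1 are O(~close_hatch ⊃ sanitize_area) and O(close_hatch ⊃ sanitize_area); every ideal world satisfies ~close_hatch or close_hatch, so in either case sanitize_area holds — hence O(sanitize_area).
Premise 9, O(authorize_blueprint ⊃ ~sanitize_area), contraposes to O(sanitize_area ⊃ ~authorize_blueprint); with O(sanitize_area) we get O(~authorize_blueprint).
Premise 4, O(~update_dataset ⊃ authorize_blueprint), contraposes to O(~authorize_blueprint ⊃ update_dataset); with O(~authorize_blueprint) we get O(update_dataset).
Premise 2, O(grant_access ⊃ ~update_dataset), contraposes to O(update_dataset ⊃ ~grant_access); with O(update_dataset) we get O(~grant_access).
From O(~grant_access) and premise 8, O(~grant_access ⊃ ~halt_line), we obtain O(~halt_line).
Yet premise 3 is F(~halt_line), i.e. O(halt_line).
We now have both O(~halt_line) and O(halt_line) — halt_line is simultaneously obligatory and forbidden, violating the D-axiom.

Inconsistent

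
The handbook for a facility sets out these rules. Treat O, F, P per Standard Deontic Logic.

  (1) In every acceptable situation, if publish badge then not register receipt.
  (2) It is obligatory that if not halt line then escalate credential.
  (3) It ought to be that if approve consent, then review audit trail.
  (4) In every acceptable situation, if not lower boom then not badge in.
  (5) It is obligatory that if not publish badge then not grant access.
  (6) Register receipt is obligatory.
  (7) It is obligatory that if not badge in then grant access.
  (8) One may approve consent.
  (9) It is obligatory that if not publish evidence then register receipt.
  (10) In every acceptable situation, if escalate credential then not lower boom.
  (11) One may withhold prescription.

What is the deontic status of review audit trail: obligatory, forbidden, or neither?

Premise 3 is O(approve_consent → review_audit_trail), but O(approve_consent) is not derivable from the premises (the permission P(approve_consent) asserts only ¬O(¬approve_consent), not O(approve_consent)), so it does not yield O(review_audit_trail).
No premise or chain of K-axiom applications forces O(review_audit_trail), and none forces O(¬review_audit_trail). So review_audit_trail is neither obligatory nor forbidden under these norms.

Neither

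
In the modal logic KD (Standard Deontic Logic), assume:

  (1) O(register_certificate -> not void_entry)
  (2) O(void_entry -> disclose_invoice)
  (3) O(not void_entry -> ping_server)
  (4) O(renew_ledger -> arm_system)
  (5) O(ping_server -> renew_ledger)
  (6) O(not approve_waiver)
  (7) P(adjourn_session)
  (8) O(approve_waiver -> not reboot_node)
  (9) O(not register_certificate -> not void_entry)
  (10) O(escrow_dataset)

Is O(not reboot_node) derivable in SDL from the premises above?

Premise 8 is O(approve_waiver -> not reboot_node), but O(approve_waiver) is not derivable from the premises, so it does not yield O(not reboot_node).
No other premise forces O(not reboot_node). An ideal world satisfying every premise can still have not reboot_node false, so O(not reboot_node) is not derivable.

No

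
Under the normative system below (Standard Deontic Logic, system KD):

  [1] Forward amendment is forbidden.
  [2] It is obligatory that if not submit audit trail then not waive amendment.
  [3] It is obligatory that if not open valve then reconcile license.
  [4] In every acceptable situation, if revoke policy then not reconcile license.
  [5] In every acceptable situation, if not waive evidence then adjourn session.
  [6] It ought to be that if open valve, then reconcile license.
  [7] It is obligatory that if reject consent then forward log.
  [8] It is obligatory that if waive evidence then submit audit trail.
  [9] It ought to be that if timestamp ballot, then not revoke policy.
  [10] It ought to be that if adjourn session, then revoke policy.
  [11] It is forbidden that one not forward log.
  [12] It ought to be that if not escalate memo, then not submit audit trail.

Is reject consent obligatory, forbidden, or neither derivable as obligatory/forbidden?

Neither

Premise 7 is O(reject_consent → forward_log); even if O(forward_log) held, inferring O(reject_consent) would be affirming the consequent — invalid.
No premise or chain of K-axiom applications forces O(reject_consent), and none forces O(¬reject_consent). So reject_consent is neither obligatory nor forbidden under these norms.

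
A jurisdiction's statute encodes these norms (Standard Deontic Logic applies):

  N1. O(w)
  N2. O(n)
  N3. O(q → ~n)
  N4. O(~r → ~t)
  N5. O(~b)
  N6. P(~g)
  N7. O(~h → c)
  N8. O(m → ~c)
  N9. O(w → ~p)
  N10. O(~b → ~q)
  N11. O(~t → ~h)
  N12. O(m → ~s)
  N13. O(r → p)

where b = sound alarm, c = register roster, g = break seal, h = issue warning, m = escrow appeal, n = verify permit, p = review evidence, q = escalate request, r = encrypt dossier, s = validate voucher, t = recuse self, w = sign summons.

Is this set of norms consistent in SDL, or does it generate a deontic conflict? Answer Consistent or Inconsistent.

Consistent

Premise 3 is O(q → ~n), but O(q) is not derivable from the premises, so it does not yield O(~n).
So O(~n) is not derivable, and the apparent clash with O(n) does not arise.
A world satisfying every obligation exists (e.g. b=false, c=true, g=false, h=false, m=false, n=true, p=false, q=false, r=false, s=false, t=false, w=true); no atom is both obligatory and forbidden, so the set is consistent.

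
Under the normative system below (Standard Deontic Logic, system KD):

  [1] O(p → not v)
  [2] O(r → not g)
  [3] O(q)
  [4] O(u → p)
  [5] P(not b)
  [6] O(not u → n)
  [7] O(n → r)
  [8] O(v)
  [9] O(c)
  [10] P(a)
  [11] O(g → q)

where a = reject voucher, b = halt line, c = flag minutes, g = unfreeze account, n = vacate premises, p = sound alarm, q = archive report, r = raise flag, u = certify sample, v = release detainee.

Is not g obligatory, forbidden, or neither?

Obligatory

Premise 8 states O(v) outright.
The contrapositive of premise 1 (O(p → not v)) is O(v → not p), and O(v) is already established, so O(not p).
Premise 4, O(u → p), contraposes to O(not p → not u); with O(not p) we get O(not u).
From O(not u) and premise 6, O(not u → n), we obtain O(n).
From O(n) and premise 7, O(n → r), we obtain O(r).
From O(r) and premise 2, O(r → not g), we obtain O(not g).
Premises 3, 5, 9, 10, 11 do not contribute to this derivation.
Hence not g is obligatory.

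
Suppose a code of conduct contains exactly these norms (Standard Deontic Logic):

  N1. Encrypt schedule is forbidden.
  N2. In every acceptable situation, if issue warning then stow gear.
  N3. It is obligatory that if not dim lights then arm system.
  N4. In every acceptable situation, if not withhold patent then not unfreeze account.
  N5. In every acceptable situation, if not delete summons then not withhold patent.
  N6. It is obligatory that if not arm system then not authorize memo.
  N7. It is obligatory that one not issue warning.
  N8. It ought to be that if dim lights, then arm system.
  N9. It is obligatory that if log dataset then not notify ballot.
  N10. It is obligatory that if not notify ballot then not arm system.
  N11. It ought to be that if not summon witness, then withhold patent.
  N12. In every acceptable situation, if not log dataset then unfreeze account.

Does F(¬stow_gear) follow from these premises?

No

Premise 2 is O(issue_warning → stow_gear), but O(issue_warning) is not derivable from the premises, so it does not yield O(stow_gear).
No other premise forces O(stow_gear). An ideal world satisfying every premise can still have ¬stow_gear true, so F(¬stow_gear) is not derivable.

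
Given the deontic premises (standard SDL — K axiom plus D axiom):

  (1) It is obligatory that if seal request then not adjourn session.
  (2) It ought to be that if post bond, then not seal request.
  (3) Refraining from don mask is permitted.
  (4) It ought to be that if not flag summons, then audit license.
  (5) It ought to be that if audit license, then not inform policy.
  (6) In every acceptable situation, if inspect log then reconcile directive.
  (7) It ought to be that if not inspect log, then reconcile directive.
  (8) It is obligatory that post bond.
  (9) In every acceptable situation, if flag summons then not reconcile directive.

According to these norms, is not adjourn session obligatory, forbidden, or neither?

Premise 1 is O(seal_request → ¬adjourn_session), but O(seal_request) is not derivable from the premises, so it does not yield O(¬adjourn_session).
No premise or chain of K-axiom applications forces O(¬adjourn_session), and none forces O(adjourn_session). So ¬adjourn_session is neither obligatory nor forbidden under these norms.

Neither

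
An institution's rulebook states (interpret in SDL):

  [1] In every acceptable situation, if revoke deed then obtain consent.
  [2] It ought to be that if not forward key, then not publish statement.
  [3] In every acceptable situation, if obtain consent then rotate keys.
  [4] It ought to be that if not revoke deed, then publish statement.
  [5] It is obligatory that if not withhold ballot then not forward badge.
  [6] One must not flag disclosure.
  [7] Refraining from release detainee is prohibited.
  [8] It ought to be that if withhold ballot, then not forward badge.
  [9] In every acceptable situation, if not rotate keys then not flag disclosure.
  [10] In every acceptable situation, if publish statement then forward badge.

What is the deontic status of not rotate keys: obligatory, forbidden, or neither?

Forbidden

By case analysis on withhold_ballot: premise 8 gives O(withhold_ballot → ¬forward_badge) and premise 5 gives O(¬withhold_ballot → ¬forward_badge), so O(¬forward_badge) either way.
Premise 10, O(publish_statement → forward_badge), contraposes to O(¬forward_badge → ¬publish_statement); with O(¬forward_badge) we get O(¬publish_statement).
Premise 4, O(¬revoke_deed → publish_statement), contraposes to O(¬publish_statement → revoke_deed); with O(¬publish_statement) we get O(revoke_deed).
Premise 1 is O(revoke_deed → obtain_consent); since O(revoke_deed), deontic closure gives O(obtain_consent).
From O(obtain_consent) and premise 3, O(obtain_consent → rotate_keys), we obtain O(rotate_keys).
Premises 2, 6, 7, 9 do not contribute to this derivation.
Thus O(rotate_keys), which is F(¬rotate_keys): ¬rotate_keys is forbidden.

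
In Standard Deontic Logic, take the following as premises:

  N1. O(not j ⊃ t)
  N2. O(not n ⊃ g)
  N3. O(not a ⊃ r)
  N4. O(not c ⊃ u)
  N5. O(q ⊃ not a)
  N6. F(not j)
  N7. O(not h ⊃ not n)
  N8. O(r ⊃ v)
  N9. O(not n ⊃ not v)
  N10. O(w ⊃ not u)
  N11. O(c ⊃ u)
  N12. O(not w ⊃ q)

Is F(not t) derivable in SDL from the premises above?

Premise 1 is O(not j ⊃ t), but O(not j) is not derivable from the premises, so it does not yield O(t).
No other premise forces O(t). An ideal world satisfying every premise can still have not t true, so F(not t) is not derivable.

No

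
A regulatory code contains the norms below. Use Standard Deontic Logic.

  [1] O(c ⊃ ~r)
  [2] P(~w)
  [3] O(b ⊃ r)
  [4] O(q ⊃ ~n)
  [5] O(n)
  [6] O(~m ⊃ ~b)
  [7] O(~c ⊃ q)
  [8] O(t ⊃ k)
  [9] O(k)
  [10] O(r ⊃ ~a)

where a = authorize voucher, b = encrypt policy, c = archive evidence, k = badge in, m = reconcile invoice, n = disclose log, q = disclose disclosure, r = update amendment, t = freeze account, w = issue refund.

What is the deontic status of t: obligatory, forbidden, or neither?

Premise 8 is O(t ⊃ k); even if O(k) held, inferring O(t) would be affirming the consequent — invalid.
No premise or chain of K-axiom applications forces O(t), and none forces O(~t). So t is neither obligatory nor forbidden under these norms.

Neither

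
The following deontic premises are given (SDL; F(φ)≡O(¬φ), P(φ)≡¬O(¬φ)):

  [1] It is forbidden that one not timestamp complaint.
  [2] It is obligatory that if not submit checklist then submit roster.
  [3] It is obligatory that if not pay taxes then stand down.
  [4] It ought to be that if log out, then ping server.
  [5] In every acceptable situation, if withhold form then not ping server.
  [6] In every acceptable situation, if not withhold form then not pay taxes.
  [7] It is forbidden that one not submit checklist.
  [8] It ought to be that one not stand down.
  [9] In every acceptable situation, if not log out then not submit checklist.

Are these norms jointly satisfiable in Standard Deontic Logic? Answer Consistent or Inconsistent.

Inconsistent

Premise 7, F(¬submit_checklist), is equivalent to O(submit_checklist).
Premise 9 is O(¬log_out → ¬submit_checklist); contrapositively O(submit_checklist → log_out). Since O(submit_checklist) holds, K gives O(log_out).
From O(log_out) and premise 4, O(log_out → ping_server), we obtain O(ping_server).
The contrapositive of premise 5 (O(withhold_form → ¬ping_server)) is O(ping_server → ¬withhold_form), and O(ping_server) is already established, so O(¬withhold_form).
Applying K to premise 6 (O(¬withhold_form → ¬pay_taxes)) and O(¬withhold_form) yields O(¬pay_taxes).
Premise 3 is O(¬pay_taxes → stand_down); since O(¬pay_taxes), deontic closure gives O(stand_down).
However, premise 8 gives O(¬stand_down).
We now have both O(stand_down) and O(¬stand_down) — stand_down is simultaneously obligatory and forbidden, violating the D-axiom.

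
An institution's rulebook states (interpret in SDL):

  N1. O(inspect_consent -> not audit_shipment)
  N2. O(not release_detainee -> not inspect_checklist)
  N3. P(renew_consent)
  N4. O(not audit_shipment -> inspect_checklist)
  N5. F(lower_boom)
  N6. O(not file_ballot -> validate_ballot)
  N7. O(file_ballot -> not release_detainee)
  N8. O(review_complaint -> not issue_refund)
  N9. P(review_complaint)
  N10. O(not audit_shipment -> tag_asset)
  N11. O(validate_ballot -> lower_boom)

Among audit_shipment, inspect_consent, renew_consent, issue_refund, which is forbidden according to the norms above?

F(lower_boom) at premise 5 means O(not lower_boom).
Premise 11, O(validate_ballot -> lower_boom), contraposes to O(not lower_boom -> not validate_ballot); with O(not lower_boom) we get O(not validate_ballot).
The contrapositive of premise 6 (O(not file_ballot -> validate_ballot)) is O(not validate_ballot -> file_ballot), and O(not validate_ballot) is already established, so O(file_ballot).
From O(file_ballot) and premise 7, O(file_ballot -> not release_detainee), we obtain O(not release_detainee).
Applying K to premise 2 (O(not release_detainee -> not inspect_checklist)) and O(not release_detainee) yields O(not inspect_checklist).
Premise 4 is O(not audit_shipment -> inspect_checklist); contrapositively O(not inspect_checklist -> audit_shipment). Since O(not inspect_checklist) holds, K gives O(audit_shipment).
Premise 1 is O(inspect_consent -> not audit_shipment); contrapositively O(audit_shipment -> not inspect_consent). Since O(audit_shipment) holds, K gives O(not inspect_consent).
So O(not inspect_consent) holds, i.e. inspect_consent is forbidden. None of the other listed options is forbidden under the premises.

inspect_consent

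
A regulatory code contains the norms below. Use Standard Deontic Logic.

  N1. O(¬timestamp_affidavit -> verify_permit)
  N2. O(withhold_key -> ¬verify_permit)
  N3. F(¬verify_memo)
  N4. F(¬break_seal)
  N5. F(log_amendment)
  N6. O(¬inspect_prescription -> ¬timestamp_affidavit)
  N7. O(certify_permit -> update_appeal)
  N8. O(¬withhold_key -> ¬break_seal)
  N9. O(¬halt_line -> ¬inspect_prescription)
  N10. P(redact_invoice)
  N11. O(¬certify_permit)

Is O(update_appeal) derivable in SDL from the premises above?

No

Premise 7 is O(certify_permit -> update_appeal), but O(certify_permit) is not derivable from the premises, so it does not yield O(update_appeal).
No other premise forces O(update_appeal). An ideal world satisfying every premise can still have update_appeal false, so O(update_appeal) is not derivable.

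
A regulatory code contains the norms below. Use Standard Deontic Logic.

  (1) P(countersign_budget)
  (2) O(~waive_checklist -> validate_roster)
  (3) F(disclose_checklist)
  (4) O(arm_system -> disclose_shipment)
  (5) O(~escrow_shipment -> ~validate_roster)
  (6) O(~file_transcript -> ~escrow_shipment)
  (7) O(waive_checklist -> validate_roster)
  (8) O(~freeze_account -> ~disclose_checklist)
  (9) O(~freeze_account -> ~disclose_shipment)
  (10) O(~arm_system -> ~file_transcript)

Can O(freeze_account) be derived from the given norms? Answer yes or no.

Premises 2 and 7 cover both cases: O(~waive_checklist -> validate_roster) and O(waive_checklist -> validate_roster). Since ~waive_checklist ∨ waive_checklist is a tautology, O(validate_roster) follows.
The contrapositive of premise 5 (O(~escrow_shipment -> ~validate_roster)) is O(validate_roster -> escrow_shipment), and O(validate_roster) is already established, so O(escrow_shipment).
The contrapositive of premise 6 (O(~file_transcript -> ~escrow_shipment)) is O(escrow_shipment -> file_transcript), and O(escrow_shipment) is already established, so O(file_transcript).
The contrapositive of premise 10 (O(~arm_system -> ~file_transcript)) is O(file_transcript -> arm_system), and O(file_transcript) is already established, so O(arm_system).
Applying K to premise 4 (O(arm_system -> disclose_shipment)) and O(arm_system) yields O(disclose_shipment).
The contrapositive of premise 9 (O(~freeze_account -> ~disclose_shipment)) is O(disclose_shipment -> freeze_account), and O(disclose_shipment) is already established, so O(freeze_account).
Premises 1, 3, 8 do not contribute to this derivation.
So O(freeze_account) follows.

Yes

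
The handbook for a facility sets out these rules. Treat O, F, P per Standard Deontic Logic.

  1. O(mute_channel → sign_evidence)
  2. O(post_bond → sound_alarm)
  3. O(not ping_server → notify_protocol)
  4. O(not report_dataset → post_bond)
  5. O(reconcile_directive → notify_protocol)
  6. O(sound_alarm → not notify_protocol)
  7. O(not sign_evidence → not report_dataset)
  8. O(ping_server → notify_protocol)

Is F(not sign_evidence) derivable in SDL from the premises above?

Yes

Premises 8 and 3 cover both cases: O(ping_server → notify_protocol) and O(not ping_server → notify_protocol). Since ping_server ∨ not ping_server is a tautology, O(notify_protocol) follows.
The contrapositive of premise 6 (O(sound_alarm → not notify_protocol)) is O(notify_protocol → not sound_alarm), and O(notify_protocol) is already established, so O(not sound_alarm).
Premise 2, O(post_bond → sound_alarm), contraposes to O(not sound_alarm → not post_bond); with O(not sound_alarm) we get O(not post_bond).
Premise 4, O(not report_dataset → post_bond), contraposes to O(not post_bond → report_dataset); with O(not post_bond) we get O(report_dataset).
Premise 7, O(not sign_evidence → not report_dataset), contraposes to O(report_dataset → sign_evidence); with O(report_dataset) we get O(sign_evidence).
Premises 1, 5 do not contribute to this derivation.
So O(sign_evidence) holds, i.e. F(not sign_evidence). The claim follows.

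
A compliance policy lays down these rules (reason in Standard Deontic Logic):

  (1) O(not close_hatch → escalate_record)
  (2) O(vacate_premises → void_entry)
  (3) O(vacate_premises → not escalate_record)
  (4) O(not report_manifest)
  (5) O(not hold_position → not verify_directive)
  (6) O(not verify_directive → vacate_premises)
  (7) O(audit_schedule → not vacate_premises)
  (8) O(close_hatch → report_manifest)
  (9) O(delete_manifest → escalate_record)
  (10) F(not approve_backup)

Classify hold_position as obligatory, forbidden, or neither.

Obligatory

Premise 4 states O(not report_manifest) outright.
Premise 8, O(close_hatch → report_manifest), contraposes to O(not report_manifest → not close_hatch); with O(not report_manifest) we get O(not close_hatch).
With premise 1, O(not close_hatch → escalate_record), the K-axiom yields O(escalate_record).
Premise 3, O(vacate_premises → not escalate_record), contraposes to O(escalate_record → not vacate_premises); with O(escalate_record) we get O(not vacate_premises).
Premise 6, O(not verify_directive → vacate_premises), contraposes to O(not vacate_premises → verify_directive); with O(not vacate_premises) we get O(verify_directive).
Premise 5, O(not hold_position → not verify_directive), contraposes to O(verify_directive → hold_position); with O(verify_directive) we get O(hold_position).
Premises 2, 7, 9, 10 do not contribute to this derivation.
Hence hold_position is obligatory.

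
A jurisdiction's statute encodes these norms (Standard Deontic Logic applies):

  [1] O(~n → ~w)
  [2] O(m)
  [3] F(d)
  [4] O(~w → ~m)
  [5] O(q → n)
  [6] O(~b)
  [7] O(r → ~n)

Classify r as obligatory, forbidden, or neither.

Forbidden

Premise 2 gives O(m).
Premise 4, O(~w → ~m), contraposes to O(m → w); with O(m) we get O(w).
Premise 1, O(~n → ~w), contraposes to O(w → n); with O(w) we get O(n).
The contrapositive of premise 7 (O(r → ~n)) is O(n → ~r), and O(n) is already established, so O(~r).
Premises 3, 5, 6 do not contribute to this derivation.
Thus O(~r), which is F(r): r is forbidden.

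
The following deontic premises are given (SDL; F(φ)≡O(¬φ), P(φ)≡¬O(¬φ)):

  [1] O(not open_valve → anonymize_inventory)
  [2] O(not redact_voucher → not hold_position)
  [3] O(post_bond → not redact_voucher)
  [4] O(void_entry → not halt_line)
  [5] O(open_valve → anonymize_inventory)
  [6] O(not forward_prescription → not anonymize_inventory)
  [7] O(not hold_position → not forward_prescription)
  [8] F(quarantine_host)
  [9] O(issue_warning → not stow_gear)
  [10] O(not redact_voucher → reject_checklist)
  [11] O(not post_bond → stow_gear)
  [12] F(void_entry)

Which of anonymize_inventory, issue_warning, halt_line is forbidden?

issue_warning

By case analysis on not open_valve: premise 1 gives O(not open_valve → anonymize_inventory) and premise 5 gives O(open_valve → anonymize_inventory), so O(anonymize_inventory) either way.
The contrapositive of premise 6 (O(not forward_prescription → not anonymize_inventory)) is O(anonymize_inventory → forward_prescription), and O(anonymize_inventory) is already established, so O(forward_prescription).
The contrapositive of premise 7 (O(not hold_position → not forward_prescription)) is O(forward_prescription → hold_position), and O(forward_prescription) is already established, so O(hold_position).
The contrapositive of premise 2 (O(not redact_voucher → not hold_position)) is O(hold_position → redact_voucher), and O(hold_position) is already established, so O(redact_voucher).
Premise 3 is O(post_bond → not redact_voucher); contrapositively O(redact_voucher → not post_bond). Since O(redact_voucher) holds, K gives O(not post_bond).
From O(not post_bond) and premise 11, O(not post_bond → stow_gear), we obtain O(stow_gear).
The contrapositive of premise 9 (O(issue_warning → not stow_gear)) is O(stow_gear → not issue_warning), and O(stow_gear) is already established, so O(not issue_warning).
So O(not issue_warning) holds, i.e. issue_warning is forbidden. None of the other listed options is forbidden under the premises.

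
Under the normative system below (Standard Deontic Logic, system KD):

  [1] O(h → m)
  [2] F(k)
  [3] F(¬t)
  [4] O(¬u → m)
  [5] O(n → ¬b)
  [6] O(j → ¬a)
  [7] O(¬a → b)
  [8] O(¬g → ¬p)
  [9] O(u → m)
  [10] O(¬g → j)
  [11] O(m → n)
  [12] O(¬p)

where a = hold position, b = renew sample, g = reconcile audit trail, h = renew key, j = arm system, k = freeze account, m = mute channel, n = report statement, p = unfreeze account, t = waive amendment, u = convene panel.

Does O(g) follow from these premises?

Yes

By case analysis on ¬u: premise 4 gives O(¬u → m) and premise 9 gives O(u → m), so O(m) either way.
With premise 11, O(m → n), the K-axiom yields O(n).
From O(n) and premise 5, O(n → ¬b), we obtain O(¬b).
The contrapositive of premise 7 (O(¬a → b)) is O(¬b → a), and O(¬b) is already established, so O(a).
Premise 6, O(j → ¬a), contraposes to O(a → ¬j); with O(a) we get O(¬j).
The contrapositive of premise 10 (O(¬g → j)) is O(¬j → g), and O(¬j) is already established, so O(g).
Premises 1, 2, 3, 8, 12 do not contribute to this derivation.
So O(g) follows.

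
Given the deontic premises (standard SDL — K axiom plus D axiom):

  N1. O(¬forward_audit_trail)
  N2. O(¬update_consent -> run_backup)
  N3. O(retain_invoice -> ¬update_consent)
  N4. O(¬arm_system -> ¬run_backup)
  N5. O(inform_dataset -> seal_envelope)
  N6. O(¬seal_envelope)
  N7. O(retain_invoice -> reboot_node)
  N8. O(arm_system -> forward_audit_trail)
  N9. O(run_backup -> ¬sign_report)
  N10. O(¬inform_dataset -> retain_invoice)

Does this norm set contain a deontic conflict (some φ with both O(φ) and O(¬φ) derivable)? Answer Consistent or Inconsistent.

Inconsistent

Premise 1 gives O(¬forward_audit_trail).
Premise 8 is O(arm_system -> forward_audit_trail); contrapositively O(¬forward_audit_trail -> ¬arm_system). Since O(¬forward_audit_trail) holds, K gives O(¬arm_system).
With premise 4, O(¬arm_system -> ¬run_backup), the K-axiom yields O(¬run_backup).
The contrapositive of premise 2 (O(¬update_consent -> run_backup)) is O(¬run_backup -> update_consent), and O(¬run_backup) is already established, so O(update_consent).
The contrapositive of premise 3 (O(retain_invoice -> ¬update_consent)) is O(update_consent -> ¬retain_invoice), and O(update_consent) is already established, so O(¬retain_invoice).
Premise 10 is O(¬inform_dataset -> retain_invoice); contrapositively O(¬retain_invoice -> inform_dataset). Since O(¬retain_invoice) holds, K gives O(inform_dataset).
From O(inform_dataset) and premise 5, O(inform_dataset -> seal_envelope), we obtain O(seal_envelope).
But premise 6 directly asserts O(¬seal_envelope).
We now have both O(seal_envelope) and O(¬seal_envelope) — seal_envelope is simultaneously obligatory and forbidden, violating the D-axiom.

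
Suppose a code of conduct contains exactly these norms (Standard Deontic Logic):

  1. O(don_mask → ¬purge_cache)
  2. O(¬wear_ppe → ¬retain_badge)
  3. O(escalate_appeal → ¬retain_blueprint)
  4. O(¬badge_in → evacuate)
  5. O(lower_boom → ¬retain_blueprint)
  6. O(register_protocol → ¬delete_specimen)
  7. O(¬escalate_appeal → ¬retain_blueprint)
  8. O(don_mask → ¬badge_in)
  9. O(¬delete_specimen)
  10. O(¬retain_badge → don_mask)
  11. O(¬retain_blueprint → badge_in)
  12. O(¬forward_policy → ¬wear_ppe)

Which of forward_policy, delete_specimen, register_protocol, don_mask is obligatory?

Premises 3 and 7 cover both cases: O(escalate_appeal → ¬retain_blueprint) and O(¬escalate_appeal → ¬retain_blueprint). Since escalate_appeal ∨ ¬escalate_appeal is a tautology, O(¬retain_blueprint) follows.
With premise 11, O(¬retain_blueprint → badge_in), the K-axiom yields O(badge_in).
The contrapositive of premise 8 (O(don_mask → ¬badge_in)) is O(badge_in → ¬don_mask), and O(badge_in) is already established, so O(¬don_mask).
The contrapositive of premise 10 (O(¬retain_badge → don_mask)) is O(¬don_mask → retain_badge), and O(¬don_mask) is already established, so O(retain_badge).
Premise 2, O(¬wear_ppe → ¬retain_badge), contraposes to O(retain_badge → wear_ppe); with O(retain_badge) we get O(wear_ppe).
Premise 12 is O(¬forward_policy → ¬wear_ppe); contrapositively O(wear_ppe → forward_policy). Since O(wear_ppe) holds, K gives O(forward_policy).
So O(forward_policy) holds — forward_policy is obligatory. None of the other listed options is made obligatory by any chain of premises.

forward_policy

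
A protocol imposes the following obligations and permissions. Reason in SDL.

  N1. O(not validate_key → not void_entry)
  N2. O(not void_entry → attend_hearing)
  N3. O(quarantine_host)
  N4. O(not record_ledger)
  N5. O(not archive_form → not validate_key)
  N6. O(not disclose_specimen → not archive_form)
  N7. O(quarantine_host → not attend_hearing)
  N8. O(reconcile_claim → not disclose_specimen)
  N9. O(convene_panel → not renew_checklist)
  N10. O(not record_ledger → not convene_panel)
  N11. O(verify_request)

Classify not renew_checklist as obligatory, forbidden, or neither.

Premise 9 is O(convene_panel → not renew_checklist), but O(convene_panel) is not derivable from the premises, so it does not yield O(not renew_checklist).
No premise or chain of K-axiom applications forces O(not renew_checklist), and none forces O(renew_checklist). So not renew_checklist is neither obligatory nor forbidden under these norms.

Neither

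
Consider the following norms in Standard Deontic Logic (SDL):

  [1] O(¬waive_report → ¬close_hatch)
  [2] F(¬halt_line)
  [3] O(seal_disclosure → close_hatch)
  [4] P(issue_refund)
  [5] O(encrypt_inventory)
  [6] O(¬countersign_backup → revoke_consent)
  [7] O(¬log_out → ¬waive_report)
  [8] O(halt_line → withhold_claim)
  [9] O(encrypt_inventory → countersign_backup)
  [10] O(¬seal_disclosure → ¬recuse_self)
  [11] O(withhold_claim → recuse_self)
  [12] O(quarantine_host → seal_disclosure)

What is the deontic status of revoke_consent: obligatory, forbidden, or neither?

Neither

Premise 6 is O(¬countersign_backup → revoke_consent), but O(¬countersign_backup) is not derivable from the premises, so it does not yield O(revoke_consent).
No premise or chain of K-axiom applications forces O(revoke_consent), and none forces O(¬revoke_consent). So revoke_consent is neither obligatory nor forbidden under these norms.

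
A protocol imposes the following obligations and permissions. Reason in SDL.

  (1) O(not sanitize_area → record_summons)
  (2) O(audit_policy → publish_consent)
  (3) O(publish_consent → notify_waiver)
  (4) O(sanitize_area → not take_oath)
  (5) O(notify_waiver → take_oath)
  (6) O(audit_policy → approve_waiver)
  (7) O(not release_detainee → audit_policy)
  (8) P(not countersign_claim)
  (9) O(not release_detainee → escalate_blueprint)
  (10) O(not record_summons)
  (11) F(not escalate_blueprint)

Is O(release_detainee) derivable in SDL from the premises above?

From premise 10 we have O(not record_summons).
Premise 1 is O(not sanitize_area → record_summons); contrapositively O(not record_summons → sanitize_area). Since O(not record_summons) holds, K gives O(sanitize_area).
From O(sanitize_area) and premise 4, O(sanitize_area → not take_oath), we obtain O(not take_oath).
Premise 5, O(notify_waiver → take_oath), contraposes to O(not take_oath → not notify_waiver); with O(not take_oath) we get O(not notify_waiver).
The contrapositive of premise 3 (O(publish_consent → notify_waiver)) is O(not notify_waiver → not publish_consent), and O(not notify_waiver) is already established, so O(not publish_consent).
Premise 2, O(audit_policy → publish_consent), contraposes to O(not publish_consent → not audit_policy); with O(not publish_consent) we get O(not audit_policy).
Premise 7, O(not release_detainee → audit_policy), contraposes to O(not audit_policy → release_detainee); with O(not audit_policy) we get O(release_detainee).
Premises 6, 8, 9, 11 do not contribute to this derivation.
So O(release_detainee) follows.

Yes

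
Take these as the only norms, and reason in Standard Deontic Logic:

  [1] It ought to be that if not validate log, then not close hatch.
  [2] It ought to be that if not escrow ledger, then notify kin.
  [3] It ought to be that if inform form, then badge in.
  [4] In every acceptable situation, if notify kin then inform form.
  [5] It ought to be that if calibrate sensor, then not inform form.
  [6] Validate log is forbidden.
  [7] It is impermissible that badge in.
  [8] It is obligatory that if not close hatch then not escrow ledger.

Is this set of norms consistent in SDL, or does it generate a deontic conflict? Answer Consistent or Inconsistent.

Premise 7, F(badge_in), is equivalent to O(¬badge_in).
The contrapositive of premise 3 (O(inform_form → badge_in)) is O(¬badge_in → ¬inform_form), and O(¬badge_in) is already established, so O(¬inform_form).
Premise 4, O(notify_kin → inform_form), contraposes to O(¬inform_form → ¬notify_kin); with O(¬inform_form) we get O(¬notify_kin).
The contrapositive of premise 2 (O(¬escrow_ledger → notify_kin)) is O(¬notify_kin → escrow_ledger), and O(¬notify_kin) is already established, so O(escrow_ledger).
Premise 8 is O(¬close_hatch → ¬escrow_ledger); contrapositively O(escrow_ledger → close_hatch). Since O(escrow_ledger) holds, K gives O(close_hatch).
The contrapositive of premise 1 (O(¬validate_log → ¬close_hatch)) is O(close_hatch → validate_log), and O(close_hatch) is already established, so O(validate_log).
But premise 6, F(validate_log), means O(¬validate_log).
We now have both O(validate_log) and O(¬validate_log) — validate_log is simultaneously obligatory and forbidden, violating the D-axiom.

Inconsistent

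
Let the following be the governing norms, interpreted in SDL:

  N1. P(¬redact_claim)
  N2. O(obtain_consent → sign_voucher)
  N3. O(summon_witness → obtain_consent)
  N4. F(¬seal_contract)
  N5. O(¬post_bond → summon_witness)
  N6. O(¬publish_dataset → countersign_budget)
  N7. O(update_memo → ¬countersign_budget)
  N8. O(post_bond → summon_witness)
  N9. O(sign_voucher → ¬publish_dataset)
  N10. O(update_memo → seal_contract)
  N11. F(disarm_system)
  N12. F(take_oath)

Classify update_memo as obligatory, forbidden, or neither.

Forbidden

Premises 8 and 5 cover both cases: O(post_bond → summon_witness) and O(¬post_bond → summon_witness). Since post_bond ∨ ¬post_bond is a tautology, O(summon_witness) follows.
Applying K to premise 3 (O(summon_witness → obtain_consent)) and O(summon_witness) yields O(obtain_consent).
Applying K to premise 2 (O(obtain_consent → sign_voucher)) and O(obtain_consent) yields O(sign_voucher).
With premise 9, O(sign_voucher → ¬publish_dataset), the K-axiom yields O(¬publish_dataset).
Premise 6 is O(¬publish_dataset → countersign_budget); since O(¬publish_dataset), deontic closure gives O(countersign_budget).
The contrapositive of premise 7 (O(update_memo → ¬countersign_budget)) is O(countersign_budget → ¬update_memo), and O(countersign_budget) is already established, so O(¬update_memo).
Premises 1, 4, 10, 11, 12 do not contribute to this derivation.
Thus O(¬update_memo), which is F(update_memo): update_memo is forbidden.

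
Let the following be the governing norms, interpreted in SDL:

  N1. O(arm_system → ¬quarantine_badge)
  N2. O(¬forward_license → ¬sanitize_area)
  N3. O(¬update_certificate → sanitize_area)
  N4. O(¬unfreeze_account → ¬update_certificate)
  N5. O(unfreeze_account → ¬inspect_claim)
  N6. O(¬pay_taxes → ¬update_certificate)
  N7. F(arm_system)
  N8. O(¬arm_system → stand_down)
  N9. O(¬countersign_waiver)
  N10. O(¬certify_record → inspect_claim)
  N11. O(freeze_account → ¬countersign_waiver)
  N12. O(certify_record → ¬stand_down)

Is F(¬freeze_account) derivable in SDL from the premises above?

No

Premise 11 is O(freeze_account → ¬countersign_waiver); even if O(¬countersign_waiver) held, inferring O(freeze_account) would be affirming the consequent — invalid.
No other premise forces O(freeze_account). An ideal world satisfying every premise can still have ¬freeze_account true, so F(¬freeze_account) is not derivable.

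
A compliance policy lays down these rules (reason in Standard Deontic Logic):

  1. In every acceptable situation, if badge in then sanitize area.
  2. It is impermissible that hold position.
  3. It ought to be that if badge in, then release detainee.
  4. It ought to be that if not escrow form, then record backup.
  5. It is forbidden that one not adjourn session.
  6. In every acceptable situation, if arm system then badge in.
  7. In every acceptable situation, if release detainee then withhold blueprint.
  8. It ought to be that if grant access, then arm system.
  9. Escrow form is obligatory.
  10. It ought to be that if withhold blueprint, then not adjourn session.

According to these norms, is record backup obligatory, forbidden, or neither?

Premise 4 is O(¬escrow_form → record_backup), but O(¬escrow_form) is not derivable from the premises, so it does not yield O(record_backup).
No premise or chain of K-axiom applications forces O(record_backup), and none forces O(¬record_backup). So record_backup is neither obligatory nor forbidden under these norms.

Neither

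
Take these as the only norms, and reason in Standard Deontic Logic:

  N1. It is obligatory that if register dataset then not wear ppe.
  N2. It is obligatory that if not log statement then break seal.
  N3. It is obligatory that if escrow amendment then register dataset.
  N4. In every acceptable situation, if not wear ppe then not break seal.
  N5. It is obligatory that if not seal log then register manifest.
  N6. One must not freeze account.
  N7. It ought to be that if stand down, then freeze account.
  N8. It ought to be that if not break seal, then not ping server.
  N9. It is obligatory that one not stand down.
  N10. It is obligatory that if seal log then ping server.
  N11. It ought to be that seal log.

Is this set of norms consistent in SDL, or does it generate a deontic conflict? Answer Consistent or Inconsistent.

Consistent

Premise 7 is O(stand_down → freeze_account), but O(stand_down) is not derivable from the premises, so it does not yield O(freeze_account).
So O(freeze_account) is not derivable, and the apparent clash with O(¬freeze_account) does not arise.
A world satisfying every obligation exists (e.g. break_seal=true, escrow_amendment=false, freeze_account=false, log_statement=false, ping_server=true, register_dataset=false, register_manifest=false, seal_log=true, stand_down=false, wear_ppe=true); no atom is both obligatory and forbidden, so the set is consistent.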